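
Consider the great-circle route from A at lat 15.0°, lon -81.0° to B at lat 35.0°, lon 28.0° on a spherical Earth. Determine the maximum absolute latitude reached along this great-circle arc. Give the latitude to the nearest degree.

The great circle lies in the plane with unit normal n̂ = (p₁ × p₂)/|p₁ × p₂|.
Here n̂_z ≈ +0.753; the vertex latitude is φ_max = arccos|n̂_z| ≈ 41.2°.
Check via Clairaut: cos φ_max = |cos φ₁| · sin C = cos(15.0°)·sin(51.2°) ≈ 0.753, again giving ≈ 41.2°.

≈ 41°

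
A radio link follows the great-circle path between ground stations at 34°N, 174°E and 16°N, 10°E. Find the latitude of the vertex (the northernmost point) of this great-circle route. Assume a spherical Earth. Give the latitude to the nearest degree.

The great circle lies in the plane with unit normal n̂ = (p₁ × p₂)/|p₁ × p₂|.
Here n̂_z ≈ -0.278; the vertex latitude is φ_max = arccos|n̂_z| ≈ 73.9°.
Check via Clairaut: cos φ_max = |cos φ₁| · sin C = cos(34.0°)·sin(19.6°) ≈ 0.278, again giving ≈ 73.9°.

≈ 74°N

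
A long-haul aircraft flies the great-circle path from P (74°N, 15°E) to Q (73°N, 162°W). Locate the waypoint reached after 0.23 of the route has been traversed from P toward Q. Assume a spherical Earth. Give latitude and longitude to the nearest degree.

From cos δ = sin φ₁ sin φ₂ + cos φ₁ cos φ₂ cos Δλ, the central angle is δ ≈ 0.576 rad (33.0°).
Interpolate at f = 0.23 with slerp weights a = sin((1−f)δ)/sin δ ≈ 0.788, b = sin(fδ)/sin δ ≈ 0.243.
p = a·p₁ + b·p₂ ≈ (0.142, 0.034, 0.989); φ = arcsin(p_z) ≈ 81.58°, λ = atan2(p_y, p_x) ≈ 13.55°.

≈ (82°N, 14°E)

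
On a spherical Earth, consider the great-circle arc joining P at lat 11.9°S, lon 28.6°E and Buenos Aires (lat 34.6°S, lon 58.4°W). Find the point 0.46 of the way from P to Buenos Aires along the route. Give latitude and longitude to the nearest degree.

Write both endpoints as unit vectors p₁, p₂ with components (cos φ cos λ, cos φ sin λ, sin φ).
The central angle between the endpoints is δ = arccos(p₁·p₂) ≈ 1.411 rad (80.8°).
Interpolate at f = 0.46 with slerp weights a = sin((1−f)δ)/sin δ ≈ 0.699, b = sin(fδ)/sin δ ≈ 0.612.
p = a·p₁ + b·p₂ ≈ (0.865, -0.102, -0.492); φ = arcsin(p_z) ≈ -29.46°, λ = atan2(p_y, p_x) ≈ -6.71°.

≈ lat 29°S, lon 7°W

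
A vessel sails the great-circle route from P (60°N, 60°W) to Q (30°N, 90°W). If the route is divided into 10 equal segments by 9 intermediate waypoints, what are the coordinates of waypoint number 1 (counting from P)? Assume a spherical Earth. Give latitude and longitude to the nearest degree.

Convert each endpoint to a unit vector on the sphere (x = cos φ cos λ, y = cos φ sin λ, z = sin φ).
The central angle between the endpoints is δ = arccos(p₁·p₂) ≈ 0.630 rad (36.1°).
Interpolate at f = 1/10 with slerp weights a = sin((1−f)δ)/sin δ ≈ 0.912, b = sin(fδ)/sin δ ≈ 0.107.
p = a·p₁ + b·p₂ ≈ (0.228, -0.487, 0.843); φ = arcsin(p_z) ≈ 57.45°, λ = atan2(p_y, p_x) ≈ -64.93°.

≈ (57°N, 65°W)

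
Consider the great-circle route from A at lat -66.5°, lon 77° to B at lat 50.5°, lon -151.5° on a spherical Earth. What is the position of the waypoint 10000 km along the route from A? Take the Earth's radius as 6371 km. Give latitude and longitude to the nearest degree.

Write both endpoints as unit vectors p₁, p₂ with components (cos φ cos λ, cos φ sin λ, sin φ).
The central angle between the endpoints is δ = arccos(p₁·p₂) ≈ 2.638 rad (151.1°). The total great-circle distance is δ·R ≈ 2.638 × 6371 ≈ 16805 km, so the target fraction is f = 10000/16805 ≈ 0.595.
Interpolate at f ≈ 0.595 with slerp weights a = sin((1−f)δ)/sin δ ≈ 1.815, b = sin(fδ)/sin δ ≈ 2.071.
p = a·p₁ + b·p₂ ≈ (-0.995, 0.077, -0.066); φ = arcsin(p_z) ≈ -3.80°, λ = atan2(p_y, p_x) ≈ 175.60°.

≈ lat -4°, lon 176°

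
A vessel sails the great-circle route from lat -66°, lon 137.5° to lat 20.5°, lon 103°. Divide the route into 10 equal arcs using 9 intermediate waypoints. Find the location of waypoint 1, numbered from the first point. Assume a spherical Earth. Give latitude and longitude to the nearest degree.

Convert each endpoint to a unit vector on the sphere (x = cos φ cos λ, y = cos φ sin λ, z = sin φ).
The central angle between the endpoints is δ = arccos(p₁·p₂) ≈ 1.577 rad (90.3°).
Interpolate at f = 1/10 with slerp weights a = sin((1−f)δ)/sin δ ≈ 0.989, b = sin(fδ)/sin δ ≈ 0.157.
p = a·p₁ + b·p₂ ≈ (-0.330, 0.415, -0.848); φ = arcsin(p_z) ≈ -58.00°, λ = atan2(p_y, p_x) ≈ 128.45°.

≈ lat -58°, lon 128°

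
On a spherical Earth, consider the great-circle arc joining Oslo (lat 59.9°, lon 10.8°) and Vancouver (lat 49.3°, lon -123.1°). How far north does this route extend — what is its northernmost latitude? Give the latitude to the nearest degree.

The great circle lies in the plane with unit normal n̂ = (p₁ × p₂)/|p₁ × p₂|.
Here n̂_z ≈ -0.261; the vertex latitude is φ_max = arccos|n̂_z| ≈ 74.9°.

≈ 75°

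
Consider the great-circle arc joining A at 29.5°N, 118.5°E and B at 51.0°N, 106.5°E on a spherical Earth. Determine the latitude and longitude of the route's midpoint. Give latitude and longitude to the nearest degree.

≈ 40°N, 113°E

Convert each endpoint to a unit vector on the sphere (x = cos φ cos λ, y = cos φ sin λ, z = sin φ).
The central angle between the endpoints is δ = arccos(p₁·p₂) ≈ 0.407 rad (23.3°).
Interpolate at f = 1/2 with slerp weights a = sin((1−f)δ)/sin δ ≈ 0.511, b = sin(fδ)/sin δ ≈ 0.511.
p = a·p₁ + b·p₂ ≈ (-0.303, 0.699, 0.648); φ = arcsin(p_z) ≈ 40.40°, λ = atan2(p_y, p_x) ≈ 113.47°.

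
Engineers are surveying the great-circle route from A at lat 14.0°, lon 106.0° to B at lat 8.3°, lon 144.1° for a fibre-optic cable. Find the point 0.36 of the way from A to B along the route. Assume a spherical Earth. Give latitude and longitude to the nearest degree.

Convert each endpoint to a unit vector on the sphere (x = cos φ cos λ, y = cos φ sin λ, z = sin φ).
The central angle between the endpoints is δ = arccos(p₁·p₂) ≈ 0.659 rad (37.8°).
Interpolate at f = 0.36 with slerp weights a = sin((1−f)δ)/sin δ ≈ 0.669, b = sin(fδ)/sin δ ≈ 0.384.
p = a·p₁ + b·p₂ ≈ (-0.486, 0.846, 0.217); φ = arcsin(p_z) ≈ 12.54°, λ = atan2(p_y, p_x) ≈ 119.89°.

≈ lat 13°, lon 120°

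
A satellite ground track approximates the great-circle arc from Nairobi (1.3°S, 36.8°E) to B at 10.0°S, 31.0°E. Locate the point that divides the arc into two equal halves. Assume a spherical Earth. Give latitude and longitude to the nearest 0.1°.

≈ 5.7°S, 33.9°E

Write both endpoints as unit vectors p₁, p₂ with components (cos φ cos λ, cos φ sin λ, sin φ).
The central angle between the endpoints is δ = arccos(p₁·p₂) ≈ 0.182 rad (10.4°).
Interpolate at f = 1/2 with slerp weights a = sin((1−f)δ)/sin δ ≈ 0.502, b = sin(fδ)/sin δ ≈ 0.502.
p = a·p₁ + b·p₂ ≈ (0.826, 0.555, -0.099); φ = arcsin(p_z) ≈ -5.66°, λ = atan2(p_y, p_x) ≈ 33.92°.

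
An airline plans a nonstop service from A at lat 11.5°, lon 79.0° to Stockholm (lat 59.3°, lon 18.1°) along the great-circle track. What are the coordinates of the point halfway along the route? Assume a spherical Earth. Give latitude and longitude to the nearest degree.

≈ lat 39°, lon 59°

Convert each endpoint to a unit vector on the sphere (x = cos φ cos λ, y = cos φ sin λ, z = sin φ).
The central angle between the endpoints is δ = arccos(p₁·p₂) ≈ 1.143 rad (65.5°).
Interpolate at f = 1/2 with slerp weights a = sin((1−f)δ)/sin δ ≈ 0.594, b = sin(fδ)/sin δ ≈ 0.594.
p = a·p₁ + b·p₂ ≈ (0.400, 0.666, 0.630); φ = arcsin(p_z) ≈ 39.03°, λ = atan2(p_y, p_x) ≈ 59.04°.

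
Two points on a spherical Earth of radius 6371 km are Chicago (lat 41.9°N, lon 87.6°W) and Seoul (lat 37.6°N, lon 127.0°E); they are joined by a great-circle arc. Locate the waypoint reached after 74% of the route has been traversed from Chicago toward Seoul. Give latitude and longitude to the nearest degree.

The haversine formula gives a central angle δ ≈ 1.649 rad (94.5°) between the endpoints.
Interpolate at f = 0.74 with slerp weights a = sin((1−f)δ)/sin δ ≈ 0.417, b = sin(fδ)/sin δ ≈ 0.942.
p = a·p₁ + b·p₂ ≈ (-0.436, 0.286, 0.853); φ = arcsin(p_z) ≈ 58.56°, λ = atan2(p_y, p_x) ≈ 146.75°.

≈ lat 59°N, lon 147°E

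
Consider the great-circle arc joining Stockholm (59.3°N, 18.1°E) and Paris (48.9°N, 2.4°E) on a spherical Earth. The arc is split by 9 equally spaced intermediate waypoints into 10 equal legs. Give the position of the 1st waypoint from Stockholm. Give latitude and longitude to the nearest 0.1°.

≈ 58.4°N, 16.1°E

Write both endpoints as unit vectors p₁, p₂ with components (cos φ cos λ, cos φ sin λ, sin φ).
The central angle between the endpoints is δ = arccos(p₁·p₂) ≈ 0.241 rad (13.8°).
Interpolate at f = 1/10 with slerp weights a = sin((1−f)δ)/sin δ ≈ 0.902, b = sin(fδ)/sin δ ≈ 0.101.
p = a·p₁ + b·p₂ ≈ (0.504, 0.146, 0.851); φ = arcsin(p_z) ≈ 58.36°, λ = atan2(p_y, p_x) ≈ 16.14°.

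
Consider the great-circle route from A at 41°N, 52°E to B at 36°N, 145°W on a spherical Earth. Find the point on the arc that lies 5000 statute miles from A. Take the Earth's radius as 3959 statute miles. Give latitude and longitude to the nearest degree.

≈ 64°N, 159°W

The haversine formula gives a central angle δ ≈ 1.770 rad (101.4°) between the endpoints. The total great-circle distance is δ·R ≈ 1.770 × 3959 ≈ 7009 mi, so the target fraction is f = 5000/7009 ≈ 0.713.
Interpolate at f ≈ 0.713 with slerp weights a = sin((1−f)δ)/sin δ ≈ 0.496, b = sin(fδ)/sin δ ≈ 0.972.
p = a·p₁ + b·p₂ ≈ (-0.414, -0.156, 0.897); φ = arcsin(p_z) ≈ 63.74°, λ = atan2(p_y, p_x) ≈ -159.31°.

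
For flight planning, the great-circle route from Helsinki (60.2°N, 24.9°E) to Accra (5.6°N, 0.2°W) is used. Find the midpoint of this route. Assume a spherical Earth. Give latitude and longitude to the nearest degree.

≈ 33°N, 8°E

Write both endpoints as unit vectors p₁, p₂ with components (cos φ cos λ, cos φ sin λ, sin φ).
The central angle between the endpoints is δ = arccos(p₁·p₂) ≈ 1.009 rad (57.8°).
Interpolate at f = 1/2 with slerp weights a = sin((1−f)δ)/sin δ ≈ 0.571, b = sin(fδ)/sin δ ≈ 0.571.
p = a·p₁ + b·p₂ ≈ (0.826, 0.118, 0.551); φ = arcsin(p_z) ≈ 33.46°, λ = atan2(p_y, p_x) ≈ 8.10°.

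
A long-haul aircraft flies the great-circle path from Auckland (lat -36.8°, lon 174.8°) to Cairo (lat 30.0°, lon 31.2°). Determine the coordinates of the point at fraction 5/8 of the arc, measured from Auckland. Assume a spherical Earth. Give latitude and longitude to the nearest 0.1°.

From cos δ = sin φ₁ sin φ₂ + cos φ₁ cos φ₂ cos Δλ, the central angle is δ ≈ 2.602 rad (149.1°).
Interpolate at f = 5/8 with slerp weights a = sin((1−f)δ)/sin δ ≈ 1.610, b = sin(fδ)/sin δ ≈ 1.942.
p = a·p₁ + b·p₂ ≈ (0.154, 0.988, 0.006); φ = arcsin(p_z) ≈ 0.36°, λ = atan2(p_y, p_x) ≈ 81.12°.

≈ lat 0.4°, lon 81.1°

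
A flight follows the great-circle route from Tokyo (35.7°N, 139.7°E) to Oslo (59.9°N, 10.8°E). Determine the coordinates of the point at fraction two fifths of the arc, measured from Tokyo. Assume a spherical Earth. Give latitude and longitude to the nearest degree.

≈ (61°N, 115°E)

From cos δ = sin φ₁ sin φ₂ + cos φ₁ cos φ₂ cos Δλ, the central angle is δ ≈ 1.319 rad (75.6°).
Interpolate at f = 2/5 with slerp weights a = sin((1−f)δ)/sin δ ≈ 0.735, b = sin(fδ)/sin δ ≈ 0.520.
p = a·p₁ + b·p₂ ≈ (-0.199, 0.435, 0.878); φ = arcsin(p_z) ≈ 61.45°, λ = atan2(p_y, p_x) ≈ 114.58°.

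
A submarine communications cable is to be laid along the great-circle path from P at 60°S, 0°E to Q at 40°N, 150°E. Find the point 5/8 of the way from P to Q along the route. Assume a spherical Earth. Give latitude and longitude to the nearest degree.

From cos δ = sin φ₁ sin φ₂ + cos φ₁ cos φ₂ cos Δλ, the central angle is δ ≈ 2.665 rad (152.7°).
Interpolate at f = 5/8 with slerp weights a = sin((1−f)δ)/sin δ ≈ 1.832, b = sin(fδ)/sin δ ≈ 2.168.
p = a·p₁ + b·p₂ ≈ (-0.523, 0.831, -0.193); φ = arcsin(p_z) ≈ -11.11°, λ = atan2(p_y, p_x) ≈ 122.18°.

≈ 11°S, 122°E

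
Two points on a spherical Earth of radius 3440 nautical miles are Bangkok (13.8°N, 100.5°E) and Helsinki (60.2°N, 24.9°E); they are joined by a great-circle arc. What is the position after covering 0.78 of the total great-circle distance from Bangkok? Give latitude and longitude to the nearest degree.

≈ 55°N, 53°E

Write both endpoints as unit vectors p₁, p₂ with components (cos φ cos λ, cos φ sin λ, sin φ).
The central angle between the endpoints is δ = arccos(p₁·p₂) ≈ 1.238 rad (70.9°).
Interpolate at f = 0.78 with slerp weights a = sin((1−f)δ)/sin δ ≈ 0.285, b = sin(fδ)/sin δ ≈ 0.870.
p = a·p₁ + b·p₂ ≈ (0.342, 0.454, 0.823); φ = arcsin(p_z) ≈ 55.38°, λ = atan2(p_y, p_x) ≈ 53.01°.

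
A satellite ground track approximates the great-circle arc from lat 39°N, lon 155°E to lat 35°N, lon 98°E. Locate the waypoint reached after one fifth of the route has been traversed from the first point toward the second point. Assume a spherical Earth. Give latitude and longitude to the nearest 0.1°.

≈ lat 40.5°N, lon 143.5°E

Write both endpoints as unit vectors p₁, p₂ with components (cos φ cos λ, cos φ sin λ, sin φ).
The central angle between the endpoints is δ = arccos(p₁·p₂) ≈ 0.785 rad (45.0°).
Interpolate at f = 1/5 with slerp weights a = sin((1−f)δ)/sin δ ≈ 0.831, b = sin(fδ)/sin δ ≈ 0.221.
p = a·p₁ + b·p₂ ≈ (-0.611, 0.452, 0.650); φ = arcsin(p_z) ≈ 40.54°, λ = atan2(p_y, p_x) ≈ 143.47°.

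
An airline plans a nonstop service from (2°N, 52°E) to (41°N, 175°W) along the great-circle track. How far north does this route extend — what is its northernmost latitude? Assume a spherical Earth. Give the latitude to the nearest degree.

≈ 51°N

The great circle lies in the plane with unit normal n̂ = (p₁ × p₂)/|p₁ × p₂|.
Here n̂_z ≈ +0.633; the vertex latitude is φ_max = arccos|n̂_z| ≈ 50.7°.
Check via Clairaut: cos φ_max = |cos φ₁| · sin C = cos(2.0°)·sin(39.3°) ≈ 0.633, again giving ≈ 50.7°.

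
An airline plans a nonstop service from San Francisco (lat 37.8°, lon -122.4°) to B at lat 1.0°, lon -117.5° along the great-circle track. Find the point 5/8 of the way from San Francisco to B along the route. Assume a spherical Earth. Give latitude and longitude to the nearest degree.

≈ lat 15°, lon -119°

Write both endpoints as unit vectors p₁, p₂ with components (cos φ cos λ, cos φ sin λ, sin φ).
The central angle between the endpoints is δ = arccos(p₁·p₂) ≈ 0.647 rad (37.1°).
Interpolate at f = 5/8 with slerp weights a = sin((1−f)δ)/sin δ ≈ 0.399, b = sin(fδ)/sin δ ≈ 0.653.
p = a·p₁ + b·p₂ ≈ (-0.470, -0.845, 0.256); φ = arcsin(p_z) ≈ 14.81°, λ = atan2(p_y, p_x) ≈ -119.09°.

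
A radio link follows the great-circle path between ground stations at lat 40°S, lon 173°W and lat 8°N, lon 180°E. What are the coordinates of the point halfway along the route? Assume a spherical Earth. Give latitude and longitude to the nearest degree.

≈ lat 16°S, lon 177°W

Write both endpoints as unit vectors p₁, p₂ with components (cos φ cos λ, cos φ sin λ, sin φ).
The central angle between the endpoints is δ = arccos(p₁·p₂) ≈ 0.845 rad (48.4°).
Interpolate at f = 1/2 with slerp weights a = sin((1−f)δ)/sin δ ≈ 0.548, b = sin(fδ)/sin δ ≈ 0.548.
p = a·p₁ + b·p₂ ≈ (-0.960, -0.051, -0.276); φ = arcsin(p_z) ≈ -16.03°, λ = atan2(p_y, p_x) ≈ -176.95°.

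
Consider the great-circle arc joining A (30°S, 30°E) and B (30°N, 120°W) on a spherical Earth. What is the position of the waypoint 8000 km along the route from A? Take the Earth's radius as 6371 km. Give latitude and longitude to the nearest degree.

≈ (3°S, 41°W)

Convert each endpoint to a unit vector on the sphere (x = cos φ cos λ, y = cos φ sin λ, z = sin φ).
The central angle between the endpoints is δ = arccos(p₁·p₂) ≈ 2.689 rad (154.1°). The total great-circle distance is δ·R ≈ 2.689 × 6371 ≈ 17135 km, so the target fraction is f = 8000/17135 ≈ 0.467.
Interpolate at f ≈ 0.467 with slerp weights a = sin((1−f)δ)/sin δ ≈ 2.267, b = sin(fδ)/sin δ ≈ 2.176.
p = a·p₁ + b·p₂ ≈ (0.758, -0.650, -0.046); φ = arcsin(p_z) ≈ -2.61°, λ = atan2(p_y, p_x) ≈ -40.62°.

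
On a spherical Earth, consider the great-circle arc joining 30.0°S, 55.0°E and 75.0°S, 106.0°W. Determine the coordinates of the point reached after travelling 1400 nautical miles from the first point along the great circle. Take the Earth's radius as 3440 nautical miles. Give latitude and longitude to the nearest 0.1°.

Write both endpoints as unit vectors p₁, p₂ with components (cos φ cos λ, cos φ sin λ, sin φ).
The central angle between the endpoints is δ = arccos(p₁·p₂) ≈ 1.296 rad (74.3°). The total great-circle distance is δ·R ≈ 1.296 × 3440 ≈ 4459 nmi, so the target fraction is f = 1400/4459 ≈ 0.314.
Interpolate at f ≈ 0.314 with slerp weights a = sin((1−f)δ)/sin δ ≈ 0.807, b = sin(fδ)/sin δ ≈ 0.411.
p = a·p₁ + b·p₂ ≈ (0.371, 0.470, -0.801); φ = arcsin(p_z) ≈ -53.19°, λ = atan2(p_y, p_x) ≈ 51.68°.

≈ 53.2°S, 51.7°E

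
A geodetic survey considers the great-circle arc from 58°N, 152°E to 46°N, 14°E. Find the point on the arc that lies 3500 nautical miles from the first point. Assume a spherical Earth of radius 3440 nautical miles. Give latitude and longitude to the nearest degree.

From cos δ = sin φ₁ sin φ₂ + cos φ₁ cos φ₂ cos Δλ, the central angle is δ ≈ 1.228 rad (70.3°). The total great-circle distance is δ·R ≈ 1.228 × 3440 ≈ 4223 nmi, so the target fraction is f = 3500/4223 ≈ 0.829.
Interpolate at f ≈ 0.829 with slerp weights a = sin((1−f)δ)/sin δ ≈ 0.222, b = sin(fδ)/sin δ ≈ 0.903.
p = a·p₁ + b·p₂ ≈ (0.505, 0.207, 0.838); φ = arcsin(p_z) ≈ 56.91°, λ = atan2(p_y, p_x) ≈ 22.27°.

≈ 57°N, 22°E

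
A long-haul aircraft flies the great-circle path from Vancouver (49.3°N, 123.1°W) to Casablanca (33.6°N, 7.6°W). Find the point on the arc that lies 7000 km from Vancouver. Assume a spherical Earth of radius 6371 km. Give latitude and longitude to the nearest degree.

Convert each endpoint to a unit vector on the sphere (x = cos φ cos λ, y = cos φ sin λ, z = sin φ).
The central angle between the endpoints is δ = arccos(p₁·p₂) ≈ 1.384 rad (79.3°). The total great-circle distance is δ·R ≈ 1.384 × 6371 ≈ 8817 km, so the target fraction is f = 7000/8817 ≈ 0.794.
Interpolate at f ≈ 0.794 with slerp weights a = sin((1−f)δ)/sin δ ≈ 0.286, b = sin(fδ)/sin δ ≈ 0.906.
p = a·p₁ + b·p₂ ≈ (0.646, -0.256, 0.719); φ = arcsin(p_z) ≈ 45.95°, λ = atan2(p_y, p_x) ≈ -21.63°.

≈ (46°N, 22°W)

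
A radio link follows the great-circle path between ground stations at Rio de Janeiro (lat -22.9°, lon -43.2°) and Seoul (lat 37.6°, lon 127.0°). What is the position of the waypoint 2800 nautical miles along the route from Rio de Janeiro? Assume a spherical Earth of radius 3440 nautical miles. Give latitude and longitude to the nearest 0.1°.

≈ lat 19.1°, lon -22.3°

Convert each endpoint to a unit vector on the sphere (x = cos φ cos λ, y = cos φ sin λ, z = sin φ).
The central angle between the endpoints is δ = arccos(p₁·p₂) ≈ 2.846 rad (163.1°). The total great-circle distance is δ·R ≈ 2.846 × 3440 ≈ 9790 nmi, so the target fraction is f = 2800/9790 ≈ 0.286.
Interpolate at f ≈ 0.286 with slerp weights a = sin((1−f)δ)/sin δ ≈ 3.074, b = sin(fδ)/sin δ ≈ 2.495.
p = a·p₁ + b·p₂ ≈ (0.874, -0.359, 0.326); φ = arcsin(p_z) ≈ 19.05°, λ = atan2(p_y, p_x) ≈ -22.34°.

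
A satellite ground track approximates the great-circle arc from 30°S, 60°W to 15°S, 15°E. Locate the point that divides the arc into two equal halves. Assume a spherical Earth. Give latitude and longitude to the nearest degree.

The haversine formula gives a central angle δ ≈ 1.218 rad (69.8°) between the endpoints.
Interpolate at f = 1/2 with slerp weights a = sin((1−f)δ)/sin δ ≈ 0.610, b = sin(fδ)/sin δ ≈ 0.610.
p = a·p₁ + b·p₂ ≈ (0.833, -0.305, -0.463); φ = arcsin(p_z) ≈ -27.55°, λ = atan2(p_y, p_x) ≈ -20.10°.

≈ 28°S, 20°W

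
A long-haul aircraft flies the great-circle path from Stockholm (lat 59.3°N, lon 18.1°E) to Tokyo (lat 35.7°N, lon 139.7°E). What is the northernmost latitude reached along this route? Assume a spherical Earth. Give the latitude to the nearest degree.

The great circle lies in the plane with unit normal n̂ = (p₁ × p₂)/|p₁ × p₂|.
Here n̂_z ≈ +0.368; the vertex latitude is φ_max = arccos|n̂_z| ≈ 68.4°.
Check via Clairaut: cos φ_max = |cos φ₁| · sin C = cos(59.3°)·sin(46.2°) ≈ 0.368, again giving ≈ 68.4°.

≈ 68°N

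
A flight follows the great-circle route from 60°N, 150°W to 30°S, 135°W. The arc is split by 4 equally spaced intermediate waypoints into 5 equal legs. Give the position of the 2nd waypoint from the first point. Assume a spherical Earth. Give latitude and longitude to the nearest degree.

≈ 24°N, 142°W

Convert each endpoint to a unit vector on the sphere (x = cos φ cos λ, y = cos φ sin λ, z = sin φ).
The central angle between the endpoints is δ = arccos(p₁·p₂) ≈ 1.586 rad (90.8°).
Interpolate at f = 2/5 with slerp weights a = sin((1−f)δ)/sin δ ≈ 0.814, b = sin(fδ)/sin δ ≈ 0.593.
p = a·p₁ + b·p₂ ≈ (-0.715, -0.566, 0.409); φ = arcsin(p_z) ≈ 24.13°, λ = atan2(p_y, p_x) ≈ -141.63°.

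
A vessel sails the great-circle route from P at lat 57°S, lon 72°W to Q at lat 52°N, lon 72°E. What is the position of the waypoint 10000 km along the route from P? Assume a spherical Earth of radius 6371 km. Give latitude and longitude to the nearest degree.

≈ lat 1°N, lon 16°E

The haversine formula gives a central angle δ ≈ 2.771 rad (158.8°) between the endpoints. The total great-circle distance is δ·R ≈ 2.771 × 6371 ≈ 17655 km, so the target fraction is f = 10000/17655 ≈ 0.566.
Interpolate at f ≈ 0.566 with slerp weights a = sin((1−f)δ)/sin δ ≈ 2.576, b = sin(fδ)/sin δ ≈ 2.762.
p = a·p₁ + b·p₂ ≈ (0.959, 0.283, 0.016); φ = arcsin(p_z) ≈ 0.93°, λ = atan2(p_y, p_x) ≈ 16.44°.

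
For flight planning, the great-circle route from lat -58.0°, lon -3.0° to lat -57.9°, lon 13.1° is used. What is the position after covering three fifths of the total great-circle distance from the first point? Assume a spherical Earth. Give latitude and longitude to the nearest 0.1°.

≈ lat -58.2°, lon 6.7°

The haversine formula gives a central angle δ ≈ 0.149 rad (8.5°) between the endpoints.
Interpolate at f = 3/5 with slerp weights a = sin((1−f)δ)/sin δ ≈ 0.401, b = sin(fδ)/sin δ ≈ 0.601.
p = a·p₁ + b·p₂ ≈ (0.524, 0.061, -0.850); φ = arcsin(p_z) ≈ -58.18°, λ = atan2(p_y, p_x) ≈ 6.68°.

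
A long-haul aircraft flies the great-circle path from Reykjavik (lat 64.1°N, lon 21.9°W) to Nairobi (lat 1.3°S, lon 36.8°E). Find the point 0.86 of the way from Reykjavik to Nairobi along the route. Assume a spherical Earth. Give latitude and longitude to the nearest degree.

Write both endpoints as unit vectors p₁, p₂ with components (cos φ cos λ, cos φ sin λ, sin φ).
The central angle between the endpoints is δ = arccos(p₁·p₂) ≈ 1.363 rad (78.1°).
Interpolate at f = 0.86 with slerp weights a = sin((1−f)δ)/sin δ ≈ 0.194, b = sin(fδ)/sin δ ≈ 0.942.
p = a·p₁ + b·p₂ ≈ (0.833, 0.532, 0.153); φ = arcsin(p_z) ≈ 8.80°, λ = atan2(p_y, p_x) ≈ 32.60°.

≈ lat 9°N, lon 33°E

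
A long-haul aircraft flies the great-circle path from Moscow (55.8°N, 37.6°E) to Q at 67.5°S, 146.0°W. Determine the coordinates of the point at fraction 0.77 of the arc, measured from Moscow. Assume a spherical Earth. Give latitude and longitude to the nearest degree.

≈ 73°S, 56°E

Convert each endpoint to a unit vector on the sphere (x = cos φ cos λ, y = cos φ sin λ, z = sin φ).
The central angle between the endpoints is δ = arccos(p₁·p₂) ≈ 2.935 rad (168.2°).
Interpolate at f = 0.77 with slerp weights a = sin((1−f)δ)/sin δ ≈ 3.051, b = sin(fδ)/sin δ ≈ 3.767.
p = a·p₁ + b·p₂ ≈ (0.164, 0.240, -0.957); φ = arcsin(p_z) ≈ -73.10°, λ = atan2(p_y, p_x) ≈ 55.74°.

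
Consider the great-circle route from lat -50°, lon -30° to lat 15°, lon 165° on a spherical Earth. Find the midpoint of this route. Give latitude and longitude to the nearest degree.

Convert each endpoint to a unit vector on the sphere (x = cos φ cos λ, y = cos φ sin λ, z = sin φ).
The central angle between the endpoints is δ = arccos(p₁·p₂) ≈ 2.495 rad (142.9°).
Interpolate at f = 1/2 with slerp weights a = sin((1−f)δ)/sin δ ≈ 1.573, b = sin(fδ)/sin δ ≈ 1.573.
p = a·p₁ + b·p₂ ≈ (-0.592, -0.112, -0.798); φ = arcsin(p_z) ≈ -52.94°, λ = atan2(p_y, p_x) ≈ -169.26°.

≈ lat -53°, lon -169°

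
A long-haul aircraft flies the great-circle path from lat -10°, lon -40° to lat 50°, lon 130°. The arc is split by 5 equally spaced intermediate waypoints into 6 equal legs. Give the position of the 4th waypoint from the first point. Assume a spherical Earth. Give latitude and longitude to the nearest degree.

Convert each endpoint to a unit vector on the sphere (x = cos φ cos λ, y = cos φ sin λ, z = sin φ).
The central angle between the endpoints is δ = arccos(p₁·p₂) ≈ 2.429 rad (139.2°).
Interpolate at f = 4/6 with slerp weights a = sin((1−f)δ)/sin δ ≈ 1.107, b = sin(fδ)/sin δ ≈ 1.527.
p = a·p₁ + b·p₂ ≈ (0.204, 0.051, 0.978); φ = arcsin(p_z) ≈ 77.85°, λ = atan2(p_y, p_x) ≈ 14.11°.

≈ lat 78°, lon 14°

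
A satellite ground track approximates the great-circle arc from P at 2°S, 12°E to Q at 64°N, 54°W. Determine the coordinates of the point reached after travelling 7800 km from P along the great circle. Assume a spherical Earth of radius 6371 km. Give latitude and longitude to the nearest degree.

From cos δ = sin φ₁ sin φ₂ + cos φ₁ cos φ₂ cos Δλ, the central angle is δ ≈ 1.423 rad (81.6°). The total great-circle distance is δ·R ≈ 1.423 × 6371 ≈ 9069 km, so the target fraction is f = 7800/9069 ≈ 0.860.
Interpolate at f ≈ 0.860 with slerp weights a = sin((1−f)δ)/sin δ ≈ 0.200, b = sin(fδ)/sin δ ≈ 0.951.
p = a·p₁ + b·p₂ ≈ (0.441, -0.296, 0.848); φ = arcsin(p_z) ≈ 57.96°, λ = atan2(p_y, p_x) ≈ -33.87°.

≈ 58°N, 34°W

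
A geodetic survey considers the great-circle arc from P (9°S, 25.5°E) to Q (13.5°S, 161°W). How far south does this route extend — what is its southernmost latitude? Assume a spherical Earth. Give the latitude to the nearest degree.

The great circle lies in the plane with unit normal n̂ = (p₁ × p₂)/|p₁ × p₂|.
Here n̂_z ≈ +0.274; the vertex latitude is φ_max = arccos|n̂_z| ≈ 74.1°.

≈ 74°S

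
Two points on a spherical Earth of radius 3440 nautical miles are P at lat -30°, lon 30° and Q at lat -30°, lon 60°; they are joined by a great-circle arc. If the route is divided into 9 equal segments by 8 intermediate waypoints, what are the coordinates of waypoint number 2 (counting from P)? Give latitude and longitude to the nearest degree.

The haversine formula gives a central angle δ ≈ 0.452 rad (25.9°) between the endpoints.
Interpolate at f = 2/9 with slerp weights a = sin((1−f)δ)/sin δ ≈ 0.788, b = sin(fδ)/sin δ ≈ 0.230.
p = a·p₁ + b·p₂ ≈ (0.691, 0.514, -0.509); φ = arcsin(p_z) ≈ -30.60°, λ = atan2(p_y, p_x) ≈ 36.63°.

≈ lat -31°, lon 37°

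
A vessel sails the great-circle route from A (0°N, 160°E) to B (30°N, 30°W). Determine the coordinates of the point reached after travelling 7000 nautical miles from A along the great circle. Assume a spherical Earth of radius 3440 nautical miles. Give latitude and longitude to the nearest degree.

From cos δ = sin φ₁ sin φ₂ + cos φ₁ cos φ₂ cos Δλ, the central angle is δ ≈ 2.592 rad (148.5°). The total great-circle distance is δ·R ≈ 2.592 × 3440 ≈ 8917 nmi, so the target fraction is f = 7000/8917 ≈ 0.785.
Interpolate at f ≈ 0.785 with slerp weights a = sin((1−f)δ)/sin δ ≈ 1.013, b = sin(fδ)/sin δ ≈ 1.713.
p = a·p₁ + b·p₂ ≈ (0.333, -0.395, 0.856); φ = arcsin(p_z) ≈ 58.91°, λ = atan2(p_y, p_x) ≈ -49.92°.

≈ (59°N, 50°W)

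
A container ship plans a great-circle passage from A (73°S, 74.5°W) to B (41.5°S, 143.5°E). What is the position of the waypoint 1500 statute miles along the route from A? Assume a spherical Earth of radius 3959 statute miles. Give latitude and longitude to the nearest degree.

Convert each endpoint to a unit vector on the sphere (x = cos φ cos λ, y = cos φ sin λ, z = sin φ).
The central angle between the endpoints is δ = arccos(p₁·p₂) ≈ 1.092 rad (62.5°). The total great-circle distance is δ·R ≈ 1.092 × 3959 ≈ 4321 mi, so the target fraction is f = 1500/4321 ≈ 0.347.
Interpolate at f ≈ 0.347 with slerp weights a = sin((1−f)δ)/sin δ ≈ 0.737, b = sin(fδ)/sin δ ≈ 0.417.
p = a·p₁ + b·p₂ ≈ (-0.193, -0.022, -0.981); φ = arcsin(p_z) ≈ -78.78°, λ = atan2(p_y, p_x) ≈ -173.54°.

≈ (79°S, 174°W)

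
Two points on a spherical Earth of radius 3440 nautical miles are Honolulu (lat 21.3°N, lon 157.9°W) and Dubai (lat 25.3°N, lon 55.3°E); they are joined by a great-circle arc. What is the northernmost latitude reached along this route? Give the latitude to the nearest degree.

The great circle lies in the plane with unit normal n̂ = (p₁ × p₂)/|p₁ × p₂|.
Here n̂_z ≈ -0.552; the vertex latitude is φ_max = arccos|n̂_z| ≈ 56.5°.
Check via Clairaut: cos φ_max = |cos φ₁| · sin C = cos(21.3°)·sin(36.3°) ≈ 0.552, again giving ≈ 56.5°.

≈ 56°N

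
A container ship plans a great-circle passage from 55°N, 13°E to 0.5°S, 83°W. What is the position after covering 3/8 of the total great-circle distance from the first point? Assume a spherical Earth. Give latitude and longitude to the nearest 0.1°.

≈ 44.1°N, 40.1°W

From cos δ = sin φ₁ sin φ₂ + cos φ₁ cos φ₂ cos Δλ, the central angle is δ ≈ 1.638 rad (93.8°).
Interpolate at f = 3/8 with slerp weights a = sin((1−f)δ)/sin δ ≈ 0.856, b = sin(fδ)/sin δ ≈ 0.578.
p = a·p₁ + b·p₂ ≈ (0.549, -0.463, 0.696); φ = arcsin(p_z) ≈ 44.12°, λ = atan2(p_y, p_x) ≈ -40.15°.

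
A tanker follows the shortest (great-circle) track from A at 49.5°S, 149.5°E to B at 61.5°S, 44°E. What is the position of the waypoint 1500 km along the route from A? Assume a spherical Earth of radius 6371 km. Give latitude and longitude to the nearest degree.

Write both endpoints as unit vectors p₁, p₂ with components (cos φ cos λ, cos φ sin λ, sin φ).
The central angle between the endpoints is δ = arccos(p₁·p₂) ≈ 0.945 rad (54.2°). The total great-circle distance is δ·R ≈ 0.945 × 6371 ≈ 6023 km, so the target fraction is f = 1500/6023 ≈ 0.249.
Interpolate at f ≈ 0.249 with slerp weights a = sin((1−f)δ)/sin δ ≈ 0.804, b = sin(fδ)/sin δ ≈ 0.288.
p = a·p₁ + b·p₂ ≈ (-0.351, 0.360, -0.864); φ = arcsin(p_z) ≈ -59.79°, λ = atan2(p_y, p_x) ≈ 134.25°.

≈ 60°S, 134°E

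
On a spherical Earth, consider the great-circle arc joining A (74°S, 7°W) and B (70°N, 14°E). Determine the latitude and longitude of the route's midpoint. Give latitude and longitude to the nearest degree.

From cos δ = sin φ₁ sin φ₂ + cos φ₁ cos φ₂ cos Δλ, the central angle is δ ≈ 2.524 rad (144.6°).
Interpolate at f = 1/2 with slerp weights a = sin((1−f)δ)/sin δ ≈ 1.645, b = sin(fδ)/sin δ ≈ 1.645.
p = a·p₁ + b·p₂ ≈ (0.996, 0.081, -0.035); φ = arcsin(p_z) ≈ -2.03°, λ = atan2(p_y, p_x) ≈ 4.64°.

≈ (2°S, 5°E)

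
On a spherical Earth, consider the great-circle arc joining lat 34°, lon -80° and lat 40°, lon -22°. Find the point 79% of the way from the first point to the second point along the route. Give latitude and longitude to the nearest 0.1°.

From cos δ = sin φ₁ sin φ₂ + cos φ₁ cos φ₂ cos Δλ, the central angle is δ ≈ 0.801 rad (45.9°).
Interpolate at f = 0.79 with slerp weights a = sin((1−f)δ)/sin δ ≈ 0.233, b = sin(fδ)/sin δ ≈ 0.824.
p = a·p₁ + b·p₂ ≈ (0.619, -0.427, 0.660); φ = arcsin(p_z) ≈ 41.28°, λ = atan2(p_y, p_x) ≈ -34.60°.

≈ lat 41.3°, lon -34.6°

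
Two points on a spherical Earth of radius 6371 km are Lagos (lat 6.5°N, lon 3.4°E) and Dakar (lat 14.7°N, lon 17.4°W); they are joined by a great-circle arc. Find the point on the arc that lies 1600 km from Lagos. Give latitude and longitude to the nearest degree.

≈ lat 12°N, lon 10°W

Convert each endpoint to a unit vector on the sphere (x = cos φ cos λ, y = cos φ sin λ, z = sin φ).
The central angle between the endpoints is δ = arccos(p₁·p₂) ≈ 0.384 rad (22.0°). The total great-circle distance is δ·R ≈ 0.384 × 6371 ≈ 2447 km, so the target fraction is f = 1600/2447 ≈ 0.654.
Interpolate at f ≈ 0.654 with slerp weights a = sin((1−f)δ)/sin δ ≈ 0.354, b = sin(fδ)/sin δ ≈ 0.663.
p = a·p₁ + b·p₂ ≈ (0.963, -0.171, 0.208); φ = arcsin(p_z) ≈ 12.02°, λ = atan2(p_y, p_x) ≈ -10.07°.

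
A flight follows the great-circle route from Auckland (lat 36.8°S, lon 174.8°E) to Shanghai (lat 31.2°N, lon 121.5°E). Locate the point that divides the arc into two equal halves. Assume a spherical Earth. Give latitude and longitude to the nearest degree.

Write both endpoints as unit vectors p₁, p₂ with components (cos φ cos λ, cos φ sin λ, sin φ).
The central angle between the endpoints is δ = arccos(p₁·p₂) ≈ 1.472 rad (84.3°).
Interpolate at f = 1/2 with slerp weights a = sin((1−f)δ)/sin δ ≈ 0.675, b = sin(fδ)/sin δ ≈ 0.675.
p = a·p₁ + b·p₂ ≈ (-0.839, 0.541, -0.055); φ = arcsin(p_z) ≈ -3.13°, λ = atan2(p_y, p_x) ≈ 147.20°.

≈ lat 3°S, lon 147°E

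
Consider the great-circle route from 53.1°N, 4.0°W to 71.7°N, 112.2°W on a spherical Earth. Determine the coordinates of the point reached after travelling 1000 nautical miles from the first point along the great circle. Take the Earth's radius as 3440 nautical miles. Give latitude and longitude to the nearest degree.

≈ 67°N, 22°W

The haversine formula gives a central angle δ ≈ 0.795 rad (45.5°) between the endpoints. The total great-circle distance is δ·R ≈ 0.795 × 3440 ≈ 2734 nmi, so the target fraction is f = 1000/2734 ≈ 0.366.
Interpolate at f ≈ 0.366 with slerp weights a = sin((1−f)δ)/sin δ ≈ 0.677, b = sin(fδ)/sin δ ≈ 0.402.
p = a·p₁ + b·p₂ ≈ (0.358, -0.145, 0.922); φ = arcsin(p_z) ≈ 67.29°, λ = atan2(p_y, p_x) ≈ -22.07°.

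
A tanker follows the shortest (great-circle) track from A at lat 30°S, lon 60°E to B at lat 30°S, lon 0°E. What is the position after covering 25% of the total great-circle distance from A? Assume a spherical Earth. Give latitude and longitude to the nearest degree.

Convert each endpoint to a unit vector on the sphere (x = cos φ cos λ, y = cos φ sin λ, z = sin φ).
The central angle between the endpoints is δ = arccos(p₁·p₂) ≈ 0.896 rad (51.3°).
Interpolate at f = 0.25 with slerp weights a = sin((1−f)δ)/sin δ ≈ 0.797, b = sin(fδ)/sin δ ≈ 0.284.
p = a·p₁ + b·p₂ ≈ (0.592, 0.598, -0.541); φ = arcsin(p_z) ≈ -32.74°, λ = atan2(p_y, p_x) ≈ 45.31°.

≈ lat 33°S, lon 45°E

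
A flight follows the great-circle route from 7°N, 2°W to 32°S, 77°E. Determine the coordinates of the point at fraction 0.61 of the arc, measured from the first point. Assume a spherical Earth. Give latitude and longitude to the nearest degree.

Convert each endpoint to a unit vector on the sphere (x = cos φ cos λ, y = cos φ sin λ, z = sin φ).
The central angle between the endpoints is δ = arccos(p₁·p₂) ≈ 1.475 rad (84.5°).
Interpolate at f = 0.61 with slerp weights a = sin((1−f)δ)/sin δ ≈ 0.546, b = sin(fδ)/sin δ ≈ 0.787.
p = a·p₁ + b·p₂ ≈ (0.692, 0.631, -0.350); φ = arcsin(p_z) ≈ -20.50°, λ = atan2(p_y, p_x) ≈ 42.36°.

≈ 21°S, 42°E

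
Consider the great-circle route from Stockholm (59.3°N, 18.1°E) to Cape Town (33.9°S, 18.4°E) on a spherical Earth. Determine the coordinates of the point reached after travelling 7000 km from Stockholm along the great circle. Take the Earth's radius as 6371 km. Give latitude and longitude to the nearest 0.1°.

≈ 3.7°S, 18.3°E

Convert each endpoint to a unit vector on the sphere (x = cos φ cos λ, y = cos φ sin λ, z = sin φ).
The central angle between the endpoints is δ = arccos(p₁·p₂) ≈ 1.627 rad (93.2°). The total great-circle distance is δ·R ≈ 1.627 × 6371 ≈ 10363 km, so the target fraction is f = 7000/10363 ≈ 0.675.
Interpolate at f ≈ 0.675 with slerp weights a = sin((1−f)δ)/sin δ ≈ 0.505, b = sin(fδ)/sin δ ≈ 0.892.
p = a·p₁ + b·p₂ ≈ (0.947, 0.314, -0.064); φ = arcsin(p_z) ≈ -3.65°, λ = atan2(p_y, p_x) ≈ 18.32°.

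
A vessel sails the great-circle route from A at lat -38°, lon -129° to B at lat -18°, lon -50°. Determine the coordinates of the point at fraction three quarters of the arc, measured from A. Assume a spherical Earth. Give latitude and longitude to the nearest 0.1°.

≈ lat -27.3°, lon -66.2°

Write both endpoints as unit vectors p₁, p₂ with components (cos φ cos λ, cos φ sin λ, sin φ).
The central angle between the endpoints is δ = arccos(p₁·p₂) ≈ 1.231 rad (70.5°).
Interpolate at f = 3/4 with slerp weights a = sin((1−f)δ)/sin δ ≈ 0.321, b = sin(fδ)/sin δ ≈ 0.846.
p = a·p₁ + b·p₂ ≈ (0.358, -0.813, -0.459); φ = arcsin(p_z) ≈ -27.34°, λ = atan2(p_y, p_x) ≈ -66.25°.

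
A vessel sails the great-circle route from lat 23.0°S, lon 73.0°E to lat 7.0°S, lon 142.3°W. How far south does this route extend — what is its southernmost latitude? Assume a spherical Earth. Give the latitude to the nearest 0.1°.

The great circle lies in the plane with unit normal n̂ = (p₁ × p₂)/|p₁ × p₂|.
Here n̂_z ≈ +0.737; the vertex latitude is φ_max = arccos|n̂_z| ≈ 42.5°.

≈ 42.5°S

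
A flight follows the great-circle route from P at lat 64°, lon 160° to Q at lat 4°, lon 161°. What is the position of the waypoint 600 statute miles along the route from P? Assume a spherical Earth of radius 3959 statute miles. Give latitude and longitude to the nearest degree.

Convert each endpoint to a unit vector on the sphere (x = cos φ cos λ, y = cos φ sin λ, z = sin φ).
The central angle between the endpoints is δ = arccos(p₁·p₂) ≈ 1.047 rad (60.0°). The total great-circle distance is δ·R ≈ 1.047 × 3959 ≈ 4146 mi, so the target fraction is f = 600/4146 ≈ 0.145.
Interpolate at f ≈ 0.145 with slerp weights a = sin((1−f)δ)/sin δ ≈ 0.901, b = sin(fδ)/sin δ ≈ 0.174.
p = a·p₁ + b·p₂ ≈ (-0.536, 0.192, 0.822); φ = arcsin(p_z) ≈ 55.32°, λ = atan2(p_y, p_x) ≈ 160.31°.

≈ lat 55°, lon 160°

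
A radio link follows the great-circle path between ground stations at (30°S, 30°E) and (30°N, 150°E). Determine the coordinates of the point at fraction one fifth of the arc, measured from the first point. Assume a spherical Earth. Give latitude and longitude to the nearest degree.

≈ (20°S, 56°E)

Convert each endpoint to a unit vector on the sphere (x = cos φ cos λ, y = cos φ sin λ, z = sin φ).
The central angle between the endpoints is δ = arccos(p₁·p₂) ≈ 2.246 rad (128.7°).
Interpolate at f = 1/5 with slerp weights a = sin((1−f)δ)/sin δ ≈ 1.248, b = sin(fδ)/sin δ ≈ 0.556.
p = a·p₁ + b·p₂ ≈ (0.519, 0.781, -0.346); φ = arcsin(p_z) ≈ -20.25°, λ = atan2(p_y, p_x) ≈ 56.40°.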